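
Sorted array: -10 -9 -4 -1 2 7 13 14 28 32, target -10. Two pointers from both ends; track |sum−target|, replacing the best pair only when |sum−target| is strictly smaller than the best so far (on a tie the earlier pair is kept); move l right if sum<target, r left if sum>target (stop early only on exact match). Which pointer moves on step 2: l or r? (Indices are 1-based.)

[1,10] -10+32=22 d=32 * → r--
[1,9] -10+28=18 d=28 * → r--

r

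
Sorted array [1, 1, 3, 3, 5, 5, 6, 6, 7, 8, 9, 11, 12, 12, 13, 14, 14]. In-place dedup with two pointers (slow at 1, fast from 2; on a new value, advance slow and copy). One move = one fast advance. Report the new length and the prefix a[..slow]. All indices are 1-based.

(s=1,f=2) a[fast]=1=a[slow] dup → fast++
(s=1,f=3) a[fast]=3≠a[slow]=1 write a[2]=3 → slow++,fast++
(s=2,f=4) a[fast]=3=a[slow] dup → fast++
(s=2,f=5) a[fast]=5≠a[slow]=3 write a[3]=5 → slow++,fast++
(s=3,f=6) a[fast]=5=a[slow] dup → fast++
(s=3,f=7) a[fast]=6≠a[slow]=5 write a[4]=6 → slow++,fast++
(s=4,f=8) a[fast]=6=a[slow] dup → fast++
(s=4,f=9) a[fast]=7≠a[slow]=6 write a[5]=7 → slow++,fast++
(s=5,f=10) a[fast]=8≠a[slow]=7 write a[6]=8 → slow++,fast++
(s=6,f=11) a[fast]=9≠a[slow]=8 write a[7]=9 → slow++,fast++
(s=7,f=12) a[fast]=11≠a[slow]=9 write a[8]=11 → slow++,fast++
(s=8,f=13) a[fast]=12≠a[slow]=11 write a[9]=12 → slow++,fast++
(s=9,f=14) a[fast]=12=a[slow] dup → fast++
(s=9,f=15) a[fast]=13≠a[slow]=12 write a[10]=13 → slow++,fast++
(s=10,f=16) a[fast]=14≠a[slow]=13 write a[11]=14 → slow++,fast++
(s=11,f=17) a[fast]=14=a[slow] dup → fast++

length 11; prefix = [1, 3, 5, 6, 7, 8, 9, 11, 12, 13, 14]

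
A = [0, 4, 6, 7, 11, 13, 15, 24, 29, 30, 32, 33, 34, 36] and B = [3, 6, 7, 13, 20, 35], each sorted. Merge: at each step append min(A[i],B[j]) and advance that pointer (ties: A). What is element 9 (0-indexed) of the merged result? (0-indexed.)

[i=0,j=0] A[i]=0<=B[j]=3 take 0 → i++
[i=1,j=0] A[i]=4>B[j]=3 take 3 → j++
[i=1,j=1] A[i]=4<=B[j]=6 take 4 → i++
[i=2,j=1] A[i]=6<=B[j]=6 take 6 → i++
[i=3,j=1] A[i]=7>B[j]=6 take 6 → j++
[i=3,j=2] A[i]=7<=B[j]=7 take 7 → i++
[i=4,j=2] A[i]=11>B[j]=7 take 7 → j++
[i=4,j=3] A[i]=11<=B[j]=13 take 11 → i++
[i=5,j=3] A[i]=13<=B[j]=13 take 13 → i++
[i=6,j=3] A[i]=15>B[j]=13 take 13 → j++
[i=6,j=4] A[i]=15<=B[j]=20 take 15 → i++
[i=7,j=4] A[i]=24>B[j]=20 take 20 → j++
[i=7,j=5] A[i]=24<=B[j]=35 take 24 → i++
[i=8,j=5] A[i]=29<=B[j]=35 take 29 → i++
[i=9,j=5] A[i]=30<=B[j]=35 take 30 → i++
[i=10,j=5] A[i]=32<=B[j]=35 take 32 → i++
[i=11,j=5] A[i]=33<=B[j]=35 take 33 → i++
[i=12,j=5] A[i]=34<=B[j]=35 take 34 → i++
[i=13,j=5] A[i]=36>B[j]=35 take 35 → j++
[i=13,j=6] B done, take A[i]=36 → i++

merged[9] = 13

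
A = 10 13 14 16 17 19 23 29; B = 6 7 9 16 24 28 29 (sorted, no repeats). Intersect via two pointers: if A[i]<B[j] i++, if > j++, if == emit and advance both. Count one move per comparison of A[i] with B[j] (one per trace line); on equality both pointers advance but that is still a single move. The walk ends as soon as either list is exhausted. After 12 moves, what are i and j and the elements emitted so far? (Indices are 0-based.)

i=7, j=6, emitted=[16]

i=0 j=0: 10>6, j++
i=0 j=1: 10>7, j++
i=0 j=2: 10>9, j++
i=0 j=3: 10<16, i++
i=1 j=3: 13<16, i++
i=2 j=3: 14<16, i++
i=3 j=3: 16==16 emit, i++,j++
i=4 j=4: 17<24, i++
i=5 j=4: 19<24, i++
i=6 j=4: 23<24, i++
i=7 j=4: 29>24, j++
i=7 j=5: 29>28, j++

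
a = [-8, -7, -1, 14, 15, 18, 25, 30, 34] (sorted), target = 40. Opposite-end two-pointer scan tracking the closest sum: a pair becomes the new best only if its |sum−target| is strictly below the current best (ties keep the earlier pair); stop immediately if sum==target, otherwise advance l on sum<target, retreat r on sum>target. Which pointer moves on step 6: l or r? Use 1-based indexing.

[1,9] -8+34=26 d=14 * → l++
[2,9] -7+34=27 d=13 * → l++
[3,9] -1+34=33 d=7 * → l++
[4,9] 14+34=48 d=8 → r--
[4,8] 14+30=44 d=4 * → r--
[4,7] 14+25=39 d=1 * → l++

l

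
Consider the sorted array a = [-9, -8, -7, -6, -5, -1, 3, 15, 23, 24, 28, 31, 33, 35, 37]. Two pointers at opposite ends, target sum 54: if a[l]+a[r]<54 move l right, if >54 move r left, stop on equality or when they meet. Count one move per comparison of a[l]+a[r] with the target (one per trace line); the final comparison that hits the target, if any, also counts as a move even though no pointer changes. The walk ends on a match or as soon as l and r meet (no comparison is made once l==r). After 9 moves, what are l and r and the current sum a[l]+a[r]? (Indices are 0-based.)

l=8, r=13, sum=58

l=0 r=14: -9+37=28 <54, l++
l=1 r=14: -8+37=29 <54, l++
l=2 r=14: -7+37=30 <54, l++
l=3 r=14: -6+37=31 <54, l++
l=4 r=14: -5+37=32 <54, l++
l=5 r=14: -1+37=36 <54, l++
l=6 r=14: 3+37=40 <54, l++
l=7 r=14: 15+37=52 <54, l++
l=8 r=14: 23+37=60 >54, r--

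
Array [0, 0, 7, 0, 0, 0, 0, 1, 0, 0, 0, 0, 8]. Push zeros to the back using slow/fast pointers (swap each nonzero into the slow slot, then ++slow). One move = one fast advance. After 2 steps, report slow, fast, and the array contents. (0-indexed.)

(s=0,f=0) a[fast]=0 → fast++
(s=0,f=1) a[fast]=0 → fast++

slow=0, fast=2, a=[0, 0, 7, 0, 0, 0, 0, 1, 0, 0, 0, 0, 8]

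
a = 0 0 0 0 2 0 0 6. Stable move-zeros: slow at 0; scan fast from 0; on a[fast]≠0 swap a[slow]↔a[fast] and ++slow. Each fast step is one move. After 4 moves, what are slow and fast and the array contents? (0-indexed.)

slow=0 fast=0: a[fast]=0, fast++
slow=0 fast=1: a[fast]=0, fast++
slow=0 fast=2: a[fast]=0, fast++
slow=0 fast=3: a[fast]=0, fast++

slow=0, fast=4, a=[0, 0, 0, 0, 2, 0, 0, 6]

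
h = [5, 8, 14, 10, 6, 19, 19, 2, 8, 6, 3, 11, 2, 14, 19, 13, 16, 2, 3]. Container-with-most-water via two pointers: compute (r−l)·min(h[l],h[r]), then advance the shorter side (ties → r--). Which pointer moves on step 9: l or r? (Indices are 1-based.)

r

[1,19] min(5,3)*18=54 best=54 * → r--
[1,18] min(5,2)*17=34 best=54 → r--
[1,17] min(5,16)*16=80 best=80 * → l++
[2,17] min(8,16)*15=120 best=120 * → l++
[3,17] min(14,16)*14=196 best=196 * → l++
[4,17] min(10,16)*13=130 best=196 → l++
[5,17] min(6,16)*12=72 best=196 → l++
[6,17] min(19,16)*11=176 best=196 → r--
[6,16] min(19,13)*10=130 best=196 → r--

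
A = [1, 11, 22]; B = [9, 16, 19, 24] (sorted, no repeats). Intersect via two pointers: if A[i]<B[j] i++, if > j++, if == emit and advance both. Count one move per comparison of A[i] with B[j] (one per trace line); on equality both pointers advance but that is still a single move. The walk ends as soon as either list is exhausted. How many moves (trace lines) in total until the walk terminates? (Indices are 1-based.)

6 moves

i=1 j=1: 1<9, i++
i=2 j=1: 11>9, j++
i=2 j=2: 11<16, i++
i=3 j=2: 22>16, j++
i=3 j=3: 22>19, j++
i=3 j=4: 22<24, i++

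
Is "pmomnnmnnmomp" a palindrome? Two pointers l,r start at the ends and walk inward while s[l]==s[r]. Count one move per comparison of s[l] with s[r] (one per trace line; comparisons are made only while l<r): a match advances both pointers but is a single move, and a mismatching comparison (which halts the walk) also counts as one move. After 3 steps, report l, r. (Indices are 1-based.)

l=4, r=10

[1,13] 'p'=='p' → l++,r--
[2,12] 'm'=='m' → l++,r--
[3,11] 'o'=='o' → l++,r--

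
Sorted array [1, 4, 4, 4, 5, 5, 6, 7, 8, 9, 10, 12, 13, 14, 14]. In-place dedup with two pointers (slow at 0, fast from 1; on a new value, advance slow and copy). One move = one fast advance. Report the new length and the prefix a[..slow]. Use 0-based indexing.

length 11; prefix = [1, 4, 5, 6, 7, 8, 9, 10, 12, 13, 14]

(s=0,f=1) a[fast]=4≠a[slow]=1 write a[1]=4 → slow++,fast++
(s=1,f=2) a[fast]=4=a[slow] dup → fast++
(s=1,f=3) a[fast]=4=a[slow] dup → fast++
(s=1,f=4) a[fast]=5≠a[slow]=4 write a[2]=5 → slow++,fast++
(s=2,f=5) a[fast]=5=a[slow] dup → fast++
(s=2,f=6) a[fast]=6≠a[slow]=5 write a[3]=6 → slow++,fast++
(s=3,f=7) a[fast]=7≠a[slow]=6 write a[4]=7 → slow++,fast++
(s=4,f=8) a[fast]=8≠a[slow]=7 write a[5]=8 → slow++,fast++
(s=5,f=9) a[fast]=9≠a[slow]=8 write a[6]=9 → slow++,fast++
(s=6,f=10) a[fast]=10≠a[slow]=9 write a[7]=10 → slow++,fast++
(s=7,f=11) a[fast]=12≠a[slow]=10 write a[8]=12 → slow++,fast++
(s=8,f=12) a[fast]=13≠a[slow]=12 write a[9]=13 → slow++,fast++
(s=9,f=13) a[fast]=14≠a[slow]=13 write a[10]=14 → slow++,fast++
(s=10,f=14) a[fast]=14=a[slow] dup → fast++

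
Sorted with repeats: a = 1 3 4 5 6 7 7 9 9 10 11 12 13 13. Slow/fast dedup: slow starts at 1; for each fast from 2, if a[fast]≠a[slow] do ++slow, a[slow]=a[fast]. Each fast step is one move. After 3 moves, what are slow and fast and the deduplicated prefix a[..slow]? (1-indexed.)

slow=4, fast=5, prefix=[1, 3, 4, 5]

slow=1 fast=2: a[fast]=3≠a[slow]=1 write a[2]=3, slow++,fast++
slow=2 fast=3: a[fast]=4≠a[slow]=3 write a[3]=4, slow++,fast++
slow=3 fast=4: a[fast]=5≠a[slow]=4 write a[4]=5, slow++,fast++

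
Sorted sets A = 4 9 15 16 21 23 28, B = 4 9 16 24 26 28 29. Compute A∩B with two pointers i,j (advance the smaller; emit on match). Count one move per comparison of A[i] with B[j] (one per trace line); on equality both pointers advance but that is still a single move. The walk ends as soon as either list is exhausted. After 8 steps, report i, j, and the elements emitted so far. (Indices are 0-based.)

[i=0,j=0] 4==4 emit → i++,j++
[i=1,j=1] 9==9 emit → i++,j++
[i=2,j=2] 15<16 → i++
[i=3,j=2] 16==16 emit → i++,j++
[i=4,j=3] 21<24 → i++
[i=5,j=3] 23<24 → i++
[i=6,j=3] 28>24 → j++
[i=6,j=4] 28>26 → j++

i=6, j=5, emitted=[4, 9, 16]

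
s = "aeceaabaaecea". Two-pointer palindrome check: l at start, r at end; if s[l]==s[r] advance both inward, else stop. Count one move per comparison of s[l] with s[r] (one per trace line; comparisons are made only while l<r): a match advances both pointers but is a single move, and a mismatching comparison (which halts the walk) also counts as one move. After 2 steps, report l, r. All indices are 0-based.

l=2, r=10

[0,12] 'a'=='a' → l++,r--
[1,11] 'e'=='e' → l++,r--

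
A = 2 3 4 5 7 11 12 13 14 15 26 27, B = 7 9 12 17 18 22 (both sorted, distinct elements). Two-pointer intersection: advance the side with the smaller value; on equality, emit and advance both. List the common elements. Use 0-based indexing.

i=0 j=0: 2<7, i++
i=1 j=0: 3<7, i++
i=2 j=0: 4<7, i++
i=3 j=0: 5<7, i++
i=4 j=0: 7==7 emit, i++,j++
i=5 j=1: 11>9, j++
i=5 j=2: 11<12, i++
i=6 j=2: 12==12 emit, i++,j++
i=7 j=3: 13<17, i++
i=8 j=3: 14<17, i++
i=9 j=3: 15<17, i++
i=10 j=3: 26>17, j++
i=10 j=4: 26>18, j++
i=10 j=5: 26>22, j++

intersection = [7, 12]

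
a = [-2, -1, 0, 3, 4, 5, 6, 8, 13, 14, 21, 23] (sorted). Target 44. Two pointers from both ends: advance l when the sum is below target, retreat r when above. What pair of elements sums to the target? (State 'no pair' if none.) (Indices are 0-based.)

l=0 r=11: -2+23=21 <44, l++
l=1 r=11: -1+23=22 <44, l++
l=2 r=11: 0+23=23 <44, l++
l=3 r=11: 3+23=26 <44, l++
l=4 r=11: 4+23=27 <44, l++
l=5 r=11: 5+23=28 <44, l++
l=6 r=11: 6+23=29 <44, l++
l=7 r=11: 8+23=31 <44, l++
l=8 r=11: 13+23=36 <44, l++
l=9 r=11: 14+23=37 <44, l++
l=10 r=11: 21+23=44, found

(21, 23)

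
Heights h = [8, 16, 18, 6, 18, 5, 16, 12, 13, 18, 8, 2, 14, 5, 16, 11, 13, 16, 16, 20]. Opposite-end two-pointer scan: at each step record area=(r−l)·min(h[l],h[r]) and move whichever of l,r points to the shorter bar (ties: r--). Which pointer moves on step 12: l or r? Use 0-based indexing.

[0,19] min(8,20)*19=152 best=152 * → l++
[1,19] min(16,20)*18=288 best=288 * → l++
[2,19] min(18,20)*17=306 best=306 * → l++
[3,19] min(6,20)*16=96 best=306 → l++
[4,19] min(18,20)*15=270 best=306 → l++
[5,19] min(5,20)*14=70 best=306 → l++
[6,19] min(16,20)*13=208 best=306 → l++
[7,19] min(12,20)*12=144 best=306 → l++
[8,19] min(13,20)*11=143 best=306 → l++
[9,19] min(18,20)*10=180 best=306 → l++
[10,19] min(8,20)*9=72 best=306 → l++
[11,19] min(2,20)*8=16 best=306 → l++

l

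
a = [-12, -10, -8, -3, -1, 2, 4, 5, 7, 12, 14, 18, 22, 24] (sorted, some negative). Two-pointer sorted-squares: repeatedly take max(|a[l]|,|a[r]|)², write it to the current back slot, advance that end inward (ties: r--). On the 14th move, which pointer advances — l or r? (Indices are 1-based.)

r

[1,14] |-12|<=|24| out[14]=576 → r--
[1,13] |-12|<=|22| out[13]=484 → r--
[1,12] |-12|<=|18| out[12]=324 → r--
[1,11] |-12|<=|14| out[11]=196 → r--
[1,10] |-12|<=|12| out[10]=144 → r--
[1,9] |-12|>|7| out[9]=144 → l++
[2,9] |-10|>|7| out[8]=100 → l++
[3,9] |-8|>|7| out[7]=64 → l++
[4,9] |-3|<=|7| out[6]=49 → r--
[4,8] |-3|<=|5| out[5]=25 → r--
[4,7] |-3|<=|4| out[4]=16 → r--
[4,6] |-3|>|2| out[3]=9 → l++
[5,6] |-1|<=|2| out[2]=4 → r--
[5,5] |-1|<=|-1| out[1]=1 → r--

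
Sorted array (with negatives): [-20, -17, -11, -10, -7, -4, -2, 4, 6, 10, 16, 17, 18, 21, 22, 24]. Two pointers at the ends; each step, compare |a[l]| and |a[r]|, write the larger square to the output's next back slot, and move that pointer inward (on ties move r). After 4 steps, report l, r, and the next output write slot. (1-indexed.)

l=2, r=13, next write slot=12

l=1 r=16: |-20|<=|24| out[16]=576, r--
l=1 r=15: |-20|<=|22| out[15]=484, r--
l=1 r=14: |-20|<=|21| out[14]=441, r--
l=1 r=13: |-20|>|18| out[13]=400, l++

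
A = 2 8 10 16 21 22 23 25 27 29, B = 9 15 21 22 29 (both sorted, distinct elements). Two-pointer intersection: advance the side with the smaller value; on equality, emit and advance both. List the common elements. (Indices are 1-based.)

[i=1,j=1] 2<9 → i++
[i=2,j=1] 8<9 → i++
[i=3,j=1] 10>9 → j++
[i=3,j=2] 10<15 → i++
[i=4,j=2] 16>15 → j++
[i=4,j=3] 16<21 → i++
[i=5,j=3] 21==21 emit → i++,j++
[i=6,j=4] 22==22 emit → i++,j++
[i=7,j=5] 23<29 → i++
[i=8,j=5] 25<29 → i++
[i=9,j=5] 27<29 → i++
[i=10,j=5] 29==29 emit → i++,j++

intersection = [21, 22, 29]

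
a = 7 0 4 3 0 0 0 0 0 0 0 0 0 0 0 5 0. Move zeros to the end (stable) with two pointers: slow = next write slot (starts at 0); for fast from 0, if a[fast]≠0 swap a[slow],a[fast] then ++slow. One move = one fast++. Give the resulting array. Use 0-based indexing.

[7, 4, 3, 5, 0, 0, 0, 0, 0, 0, 0, 0, 0, 0, 0, 0, 0]

(s=0,f=0) a[fast]=7≠0 swap→a[0]=7 → slow++,fast++
(s=1,f=1) a[fast]=0 → fast++
(s=1,f=2) a[fast]=4≠0 swap→a[1]=4 → slow++,fast++
(s=2,f=3) a[fast]=3≠0 swap→a[2]=3 → slow++,fast++
(s=3,f=4) a[fast]=0 → fast++
(s=3,f=5) a[fast]=0 → fast++
(s=3,f=6) a[fast]=0 → fast++
(s=3,f=7) a[fast]=0 → fast++
(s=3,f=8) a[fast]=0 → fast++
(s=3,f=9) a[fast]=0 → fast++
(s=3,f=10) a[fast]=0 → fast++
(s=3,f=11) a[fast]=0 → fast++
(s=3,f=12) a[fast]=0 → fast++
(s=3,f=13) a[fast]=0 → fast++
(s=3,f=14) a[fast]=0 → fast++
(s=3,f=15) a[fast]=5≠0 swap→a[3]=5 → slow++,fast++
(s=4,f=16) a[fast]=0 → fast++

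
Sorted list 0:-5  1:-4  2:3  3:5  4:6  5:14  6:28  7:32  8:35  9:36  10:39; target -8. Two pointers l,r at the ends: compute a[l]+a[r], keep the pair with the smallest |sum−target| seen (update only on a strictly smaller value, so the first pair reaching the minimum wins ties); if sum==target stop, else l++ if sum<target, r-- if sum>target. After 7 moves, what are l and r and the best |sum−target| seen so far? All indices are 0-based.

[0,10] -5+39=34 d=42 * → r--
[0,9] -5+36=31 d=39 * → r--
[0,8] -5+35=30 d=38 * → r--
[0,7] -5+32=27 d=35 * → r--
[0,6] -5+28=23 d=31 * → r--
[0,5] -5+14=9 d=17 * → r--
[0,4] -5+6=1 d=9 * → r--

l=0, r=3, best |Δ|=9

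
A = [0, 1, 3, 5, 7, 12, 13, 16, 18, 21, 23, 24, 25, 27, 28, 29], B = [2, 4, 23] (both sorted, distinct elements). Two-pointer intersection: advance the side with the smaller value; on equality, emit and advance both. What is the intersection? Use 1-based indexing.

[i=1,j=1] 0<2 → i++
[i=2,j=1] 1<2 → i++
[i=3,j=1] 3>2 → j++
[i=3,j=2] 3<4 → i++
[i=4,j=2] 5>4 → j++
[i=4,j=3] 5<23 → i++
[i=5,j=3] 7<23 → i++
[i=6,j=3] 12<23 → i++
[i=7,j=3] 13<23 → i++
[i=8,j=3] 16<23 → i++
[i=9,j=3] 18<23 → i++
[i=10,j=3] 21<23 → i++
[i=11,j=3] 23==23 emit → i++,j++

intersection = [23]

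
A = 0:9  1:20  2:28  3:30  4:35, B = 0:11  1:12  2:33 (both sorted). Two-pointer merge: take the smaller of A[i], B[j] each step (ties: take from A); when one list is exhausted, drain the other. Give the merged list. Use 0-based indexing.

i=0 j=0: A[i]=9<=B[j]=11 take 9, i++
i=1 j=0: A[i]=20>B[j]=11 take 11, j++
i=1 j=1: A[i]=20>B[j]=12 take 12, j++
i=1 j=2: A[i]=20<=B[j]=33 take 20, i++
i=2 j=2: A[i]=28<=B[j]=33 take 28, i++
i=3 j=2: A[i]=30<=B[j]=33 take 30, i++
i=4 j=2: A[i]=35>B[j]=33 take 33, j++
i=4 j=3: B done, take A[i]=35, i++

[9, 11, 12, 20, 28, 30, 33, 35]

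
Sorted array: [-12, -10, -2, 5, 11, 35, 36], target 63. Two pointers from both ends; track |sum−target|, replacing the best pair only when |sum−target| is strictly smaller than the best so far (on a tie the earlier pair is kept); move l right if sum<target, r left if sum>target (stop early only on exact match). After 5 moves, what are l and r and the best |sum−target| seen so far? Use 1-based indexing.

[1,7] -12+36=24 d=39 * → l++
[2,7] -10+36=26 d=37 * → l++
[3,7] -2+36=34 d=29 * → l++
[4,7] 5+36=41 d=22 * → l++
[5,7] 11+36=47 d=16 * → l++

l=6, r=7, best |Δ|=16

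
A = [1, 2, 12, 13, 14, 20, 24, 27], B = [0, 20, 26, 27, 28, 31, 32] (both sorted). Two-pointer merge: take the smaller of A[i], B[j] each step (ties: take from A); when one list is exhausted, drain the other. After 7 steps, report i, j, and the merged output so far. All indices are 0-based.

i=6, j=1, merged so far=[0, 1, 2, 12, 13, 14, 20]

[i=0,j=0] A[i]=1>B[j]=0 take 0 → j++
[i=0,j=1] A[i]=1<=B[j]=20 take 1 → i++
[i=1,j=1] A[i]=2<=B[j]=20 take 2 → i++
[i=2,j=1] A[i]=12<=B[j]=20 take 12 → i++
[i=3,j=1] A[i]=13<=B[j]=20 take 13 → i++
[i=4,j=1] A[i]=14<=B[j]=20 take 14 → i++
[i=5,j=1] A[i]=20<=B[j]=20 take 20 → i++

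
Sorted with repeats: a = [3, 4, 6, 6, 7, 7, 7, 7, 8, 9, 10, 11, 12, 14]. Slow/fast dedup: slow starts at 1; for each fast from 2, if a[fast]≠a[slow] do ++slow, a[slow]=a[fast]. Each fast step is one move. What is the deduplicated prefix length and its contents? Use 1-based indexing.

length 10; prefix = [3, 4, 6, 7, 8, 9, 10, 11, 12, 14]

slow=1 fast=2: a[fast]=4≠a[slow]=3 write a[2]=4, slow++,fast++
slow=2 fast=3: a[fast]=6≠a[slow]=4 write a[3]=6, slow++,fast++
slow=3 fast=4: a[fast]=6=a[slow] dup, fast++
slow=3 fast=5: a[fast]=7≠a[slow]=6 write a[4]=7, slow++,fast++
slow=4 fast=6: a[fast]=7=a[slow] dup, fast++
slow=4 fast=7: a[fast]=7=a[slow] dup, fast++
slow=4 fast=8: a[fast]=7=a[slow] dup, fast++
slow=4 fast=9: a[fast]=8≠a[slow]=7 write a[5]=8, slow++,fast++
slow=5 fast=10: a[fast]=9≠a[slow]=8 write a[6]=9, slow++,fast++
slow=6 fast=11: a[fast]=10≠a[slow]=9 write a[7]=10, slow++,fast++
slow=7 fast=12: a[fast]=11≠a[slow]=10 write a[8]=11, slow++,fast++
slow=8 fast=13: a[fast]=12≠a[slow]=11 write a[9]=12, slow++,fast++
slow=9 fast=14: a[fast]=14≠a[slow]=12 write a[10]=14, slow++,fast++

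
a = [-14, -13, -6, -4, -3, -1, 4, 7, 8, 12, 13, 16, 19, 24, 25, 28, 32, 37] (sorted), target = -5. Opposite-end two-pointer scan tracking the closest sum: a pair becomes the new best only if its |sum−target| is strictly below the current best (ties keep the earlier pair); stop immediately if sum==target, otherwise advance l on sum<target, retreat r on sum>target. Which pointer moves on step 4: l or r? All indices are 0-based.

l=0 r=17: -14+37=23 d=28 *, r--
l=0 r=16: -14+32=18 d=23 *, r--
l=0 r=15: -14+28=14 d=19 *, r--
l=0 r=14: -14+25=11 d=16 *, r--

r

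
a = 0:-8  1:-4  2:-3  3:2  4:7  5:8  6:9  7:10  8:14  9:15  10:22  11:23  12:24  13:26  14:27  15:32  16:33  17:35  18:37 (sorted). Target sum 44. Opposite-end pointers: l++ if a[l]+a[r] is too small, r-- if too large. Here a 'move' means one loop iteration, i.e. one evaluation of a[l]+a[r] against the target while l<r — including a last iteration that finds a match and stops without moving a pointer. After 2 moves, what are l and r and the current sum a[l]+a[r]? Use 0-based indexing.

l=0 r=18: -8+37=29 <44, l++
l=1 r=18: -4+37=33 <44, l++

l=2, r=18, sum=34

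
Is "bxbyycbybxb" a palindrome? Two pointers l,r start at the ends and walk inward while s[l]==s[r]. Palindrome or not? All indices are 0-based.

[0,10] 'b'=='b' → l++,r--
[1,9] 'x'=='x' → l++,r--
[2,8] 'b'=='b' → l++,r--
[3,7] 'y'=='y' → l++,r--
[4,6] 'y'!='b' → stop

not a palindrome (mismatch at 4,6)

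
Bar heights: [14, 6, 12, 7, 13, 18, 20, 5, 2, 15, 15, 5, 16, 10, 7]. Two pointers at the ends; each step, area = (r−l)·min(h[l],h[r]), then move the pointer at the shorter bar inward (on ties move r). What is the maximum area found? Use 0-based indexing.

l=0 r=14: min(14,7)*14=98 best=98 *, r--
l=0 r=13: min(14,10)*13=130 best=130 *, r--
l=0 r=12: min(14,16)*12=168 best=168 *, l++
l=1 r=12: min(6,16)*11=66 best=168, l++
l=2 r=12: min(12,16)*10=120 best=168, l++
l=3 r=12: min(7,16)*9=63 best=168, l++
l=4 r=12: min(13,16)*8=104 best=168, l++
l=5 r=12: min(18,16)*7=112 best=168, r--
l=5 r=11: min(18,5)*6=30 best=168, r--
l=5 r=10: min(18,15)*5=75 best=168, r--
l=5 r=9: min(18,15)*4=60 best=168, r--
l=5 r=8: min(18,2)*3=6 best=168, r--
l=5 r=7: min(18,5)*2=10 best=168, r--
l=5 r=6: min(18,20)*1=18 best=168, l++

max area = 168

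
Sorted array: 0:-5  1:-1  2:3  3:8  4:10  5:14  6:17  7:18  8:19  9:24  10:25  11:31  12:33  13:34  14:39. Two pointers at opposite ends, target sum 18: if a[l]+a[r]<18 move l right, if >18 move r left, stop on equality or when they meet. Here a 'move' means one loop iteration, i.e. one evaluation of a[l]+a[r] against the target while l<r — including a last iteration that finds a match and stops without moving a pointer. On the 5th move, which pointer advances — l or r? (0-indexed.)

r

[0,14] -5+39=34 >18 → r--
[0,13] -5+34=29 >18 → r--
[0,12] -5+33=28 >18 → r--
[0,11] -5+31=26 >18 → r--
[0,10] -5+25=20 >18 → r--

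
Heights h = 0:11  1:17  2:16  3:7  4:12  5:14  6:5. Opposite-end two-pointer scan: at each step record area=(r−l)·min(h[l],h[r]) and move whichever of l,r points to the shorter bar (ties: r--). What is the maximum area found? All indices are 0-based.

[0,6] min(11,5)*6=30 best=30 * → r--
[0,5] min(11,14)*5=55 best=55 * → l++
[1,5] min(17,14)*4=56 best=56 * → r--
[1,4] min(17,12)*3=36 best=56 → r--
[1,3] min(17,7)*2=14 best=56 → r--
[1,2] min(17,16)*1=16 best=56 → r--

max area = 56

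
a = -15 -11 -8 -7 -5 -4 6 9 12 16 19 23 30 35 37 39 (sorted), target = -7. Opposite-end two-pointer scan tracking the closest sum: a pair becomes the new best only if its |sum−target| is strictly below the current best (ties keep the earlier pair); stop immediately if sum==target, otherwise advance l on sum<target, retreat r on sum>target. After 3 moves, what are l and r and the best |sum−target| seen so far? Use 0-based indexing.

l=0, r=12, best |Δ|=27

l=0 r=15: -15+39=24 d=31 *, r--
l=0 r=14: -15+37=22 d=29 *, r--
l=0 r=13: -15+35=20 d=27 *, r--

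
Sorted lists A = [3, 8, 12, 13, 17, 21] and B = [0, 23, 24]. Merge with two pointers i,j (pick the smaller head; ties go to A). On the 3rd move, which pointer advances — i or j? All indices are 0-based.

i=0 j=0: A[i]=3>B[j]=0 take 0, j++
i=0 j=1: A[i]=3<=B[j]=23 take 3, i++
i=1 j=1: A[i]=8<=B[j]=23 take 8, i++

i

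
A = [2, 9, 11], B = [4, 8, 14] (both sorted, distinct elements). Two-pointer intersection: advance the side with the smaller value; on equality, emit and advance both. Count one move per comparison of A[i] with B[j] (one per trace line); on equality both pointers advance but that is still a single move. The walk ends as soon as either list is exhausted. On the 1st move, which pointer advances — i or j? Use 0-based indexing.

[i=0,j=0] 2<4 → i++

i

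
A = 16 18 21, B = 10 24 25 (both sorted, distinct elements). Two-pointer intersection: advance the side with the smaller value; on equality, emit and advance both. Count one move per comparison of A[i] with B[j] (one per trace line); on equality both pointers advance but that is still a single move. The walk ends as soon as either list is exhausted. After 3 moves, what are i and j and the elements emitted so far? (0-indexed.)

i=2, j=1, emitted=[]

[i=0,j=0] 16>10 → j++
[i=0,j=1] 16<24 → i++
[i=1,j=1] 18<24 → i++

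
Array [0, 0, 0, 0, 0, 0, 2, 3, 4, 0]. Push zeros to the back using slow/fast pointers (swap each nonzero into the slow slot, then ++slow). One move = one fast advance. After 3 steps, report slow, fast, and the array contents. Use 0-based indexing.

(s=0,f=0) a[fast]=0 → fast++
(s=0,f=1) a[fast]=0 → fast++
(s=0,f=2) a[fast]=0 → fast++

slow=0, fast=3, a=[0, 0, 0, 0, 0, 0, 2, 3, 4, 0]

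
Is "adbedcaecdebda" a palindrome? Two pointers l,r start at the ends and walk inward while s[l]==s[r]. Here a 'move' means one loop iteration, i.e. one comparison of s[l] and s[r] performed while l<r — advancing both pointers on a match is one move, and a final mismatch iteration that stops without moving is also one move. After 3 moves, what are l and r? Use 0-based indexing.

l=3, r=10

l=0 r=13: 'a'=='a', l++,r--
l=1 r=12: 'd'=='d', l++,r--
l=2 r=11: 'b'=='b', l++,r--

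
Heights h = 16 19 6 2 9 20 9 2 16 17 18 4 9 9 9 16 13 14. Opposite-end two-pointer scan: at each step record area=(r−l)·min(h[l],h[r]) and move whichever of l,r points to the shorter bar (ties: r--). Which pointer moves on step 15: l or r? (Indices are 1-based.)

l

l=1 r=18: min(16,14)*17=238 best=238 *, r--
l=1 r=17: min(16,13)*16=208 best=238, r--
l=1 r=16: min(16,16)*15=240 best=240 *, r--
l=1 r=15: min(16,9)*14=126 best=240, r--
l=1 r=14: min(16,9)*13=117 best=240, r--
l=1 r=13: min(16,9)*12=108 best=240, r--
l=1 r=12: min(16,4)*11=44 best=240, r--
l=1 r=11: min(16,18)*10=160 best=240, l++
l=2 r=11: min(19,18)*9=162 best=240, r--
l=2 r=10: min(19,17)*8=136 best=240, r--
l=2 r=9: min(19,16)*7=112 best=240, r--
l=2 r=8: min(19,2)*6=12 best=240, r--
l=2 r=7: min(19,9)*5=45 best=240, r--
l=2 r=6: min(19,20)*4=76 best=240, l++
l=3 r=6: min(6,20)*3=18 best=240, l++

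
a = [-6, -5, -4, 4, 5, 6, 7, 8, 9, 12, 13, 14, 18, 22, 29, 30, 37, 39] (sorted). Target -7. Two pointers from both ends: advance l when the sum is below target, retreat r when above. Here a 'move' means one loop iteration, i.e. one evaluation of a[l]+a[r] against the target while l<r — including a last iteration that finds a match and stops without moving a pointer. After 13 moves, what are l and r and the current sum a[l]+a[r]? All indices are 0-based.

l=0 r=17: -6+39=33 >-7, r--
l=0 r=16: -6+37=31 >-7, r--
l=0 r=15: -6+30=24 >-7, r--
l=0 r=14: -6+29=23 >-7, r--
l=0 r=13: -6+22=16 >-7, r--
l=0 r=12: -6+18=12 >-7, r--
l=0 r=11: -6+14=8 >-7, r--
l=0 r=10: -6+13=7 >-7, r--
l=0 r=9: -6+12=6 >-7, r--
l=0 r=8: -6+9=3 >-7, r--
l=0 r=7: -6+8=2 >-7, r--
l=0 r=6: -6+7=1 >-7, r--
l=0 r=5: -6+6=0 >-7, r--

l=0, r=4, sum=-1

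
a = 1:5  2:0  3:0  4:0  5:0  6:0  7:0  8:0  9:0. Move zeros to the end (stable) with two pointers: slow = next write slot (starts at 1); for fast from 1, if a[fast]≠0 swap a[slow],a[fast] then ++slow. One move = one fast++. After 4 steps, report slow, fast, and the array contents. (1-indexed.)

slow=2, fast=5, a=[5, 0, 0, 0, 0, 0, 0, 0, 0]

(s=1,f=1) a[fast]=5≠0 swap→a[1]=5 → slow++,fast++
(s=2,f=2) a[fast]=0 → fast++
(s=2,f=3) a[fast]=0 → fast++
(s=2,f=4) a[fast]=0 → fast++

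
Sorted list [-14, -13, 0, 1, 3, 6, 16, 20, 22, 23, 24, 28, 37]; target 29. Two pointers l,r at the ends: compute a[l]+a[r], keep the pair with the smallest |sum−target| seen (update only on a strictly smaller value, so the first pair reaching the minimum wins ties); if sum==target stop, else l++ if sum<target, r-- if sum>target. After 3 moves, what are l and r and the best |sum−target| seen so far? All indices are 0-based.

l=2, r=11, best |Δ|=5

[0,12] -14+37=23 d=6 * → l++
[1,12] -13+37=24 d=5 * → l++
[2,12] 0+37=37 d=8 → r--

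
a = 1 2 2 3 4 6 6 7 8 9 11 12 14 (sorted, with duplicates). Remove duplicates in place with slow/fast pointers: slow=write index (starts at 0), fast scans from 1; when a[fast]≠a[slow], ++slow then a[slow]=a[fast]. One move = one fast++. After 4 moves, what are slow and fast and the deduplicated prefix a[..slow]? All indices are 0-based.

slow=3, fast=5, prefix=[1, 2, 3, 4]

slow=0 fast=1: a[fast]=2≠a[slow]=1 write a[1]=2, slow++,fast++
slow=1 fast=2: a[fast]=2=a[slow] dup, fast++
slow=1 fast=3: a[fast]=3≠a[slow]=2 write a[2]=3, slow++,fast++
slow=2 fast=4: a[fast]=4≠a[slow]=3 write a[3]=4, slow++,fast++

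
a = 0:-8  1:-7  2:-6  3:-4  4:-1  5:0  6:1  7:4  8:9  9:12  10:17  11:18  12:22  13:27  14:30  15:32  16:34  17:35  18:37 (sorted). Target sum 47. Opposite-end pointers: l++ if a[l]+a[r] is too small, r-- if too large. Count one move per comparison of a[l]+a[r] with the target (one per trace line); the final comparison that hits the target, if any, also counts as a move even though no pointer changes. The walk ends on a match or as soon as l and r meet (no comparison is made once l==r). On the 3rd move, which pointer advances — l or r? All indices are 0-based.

l=0 r=18: -8+37=29 <47, l++
l=1 r=18: -7+37=30 <47, l++
l=2 r=18: -6+37=31 <47, l++

l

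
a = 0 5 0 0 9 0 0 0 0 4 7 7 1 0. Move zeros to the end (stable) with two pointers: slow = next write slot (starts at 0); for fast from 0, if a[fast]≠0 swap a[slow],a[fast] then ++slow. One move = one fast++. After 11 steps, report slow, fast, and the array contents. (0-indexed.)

slow=0 fast=0: a[fast]=0, fast++
slow=0 fast=1: a[fast]=5≠0 swap→a[0]=5, slow++,fast++
slow=1 fast=2: a[fast]=0, fast++
slow=1 fast=3: a[fast]=0, fast++
slow=1 fast=4: a[fast]=9≠0 swap→a[1]=9, slow++,fast++
slow=2 fast=5: a[fast]=0, fast++
slow=2 fast=6: a[fast]=0, fast++
slow=2 fast=7: a[fast]=0, fast++
slow=2 fast=8: a[fast]=0, fast++
slow=2 fast=9: a[fast]=4≠0 swap→a[2]=4, slow++,fast++
slow=3 fast=10: a[fast]=7≠0 swap→a[3]=7, slow++,fast++

slow=4, fast=11, a=[5, 9, 4, 7, 0, 0, 0, 0, 0, 0, 0, 7, 1, 0]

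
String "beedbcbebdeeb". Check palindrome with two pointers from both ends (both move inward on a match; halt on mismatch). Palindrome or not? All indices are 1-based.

not a palindrome (mismatch at 6,8)

l=1 r=13: 'b'=='b', l++,r--
l=2 r=12: 'e'=='e', l++,r--
l=3 r=11: 'e'=='e', l++,r--
l=4 r=10: 'd'=='d', l++,r--
l=5 r=9: 'b'=='b', l++,r--
l=6 r=8: 'c'!='e', stop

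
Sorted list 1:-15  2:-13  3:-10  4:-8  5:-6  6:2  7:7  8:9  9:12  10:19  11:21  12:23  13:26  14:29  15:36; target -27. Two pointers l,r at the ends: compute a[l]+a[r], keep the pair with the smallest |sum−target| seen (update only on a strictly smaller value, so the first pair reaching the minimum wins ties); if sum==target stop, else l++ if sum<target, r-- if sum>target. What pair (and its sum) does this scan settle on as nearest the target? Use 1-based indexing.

pair (-15, -13) with sum -28 (|Δ|=1)

l=1 r=15: -15+36=21 d=48 *, r--
l=1 r=14: -15+29=14 d=41 *, r--
l=1 r=13: -15+26=11 d=38 *, r--
l=1 r=12: -15+23=8 d=35 *, r--
l=1 r=11: -15+21=6 d=33 *, r--
l=1 r=10: -15+19=4 d=31 *, r--
l=1 r=9: -15+12=-3 d=24 *, r--
l=1 r=8: -15+9=-6 d=21 *, r--
l=1 r=7: -15+7=-8 d=19 *, r--
l=1 r=6: -15+2=-13 d=14 *, r--
l=1 r=5: -15+-6=-21 d=6 *, r--
l=1 r=4: -15+-8=-23 d=4 *, r--
l=1 r=3: -15+-10=-25 d=2 *, r--
l=1 r=2: -15+-13=-28 d=1 *, l++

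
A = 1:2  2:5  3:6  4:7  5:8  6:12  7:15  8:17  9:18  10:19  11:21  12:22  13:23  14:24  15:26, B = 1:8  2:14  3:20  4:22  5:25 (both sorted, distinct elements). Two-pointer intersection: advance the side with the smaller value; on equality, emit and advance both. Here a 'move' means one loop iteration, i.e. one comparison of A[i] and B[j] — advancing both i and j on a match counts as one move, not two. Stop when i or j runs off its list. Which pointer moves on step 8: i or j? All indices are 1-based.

[i=1,j=1] 2<8 → i++
[i=2,j=1] 5<8 → i++
[i=3,j=1] 6<8 → i++
[i=4,j=1] 7<8 → i++
[i=5,j=1] 8==8 emit → i++,j++
[i=6,j=2] 12<14 → i++
[i=7,j=2] 15>14 → j++
[i=7,j=3] 15<20 → i++

i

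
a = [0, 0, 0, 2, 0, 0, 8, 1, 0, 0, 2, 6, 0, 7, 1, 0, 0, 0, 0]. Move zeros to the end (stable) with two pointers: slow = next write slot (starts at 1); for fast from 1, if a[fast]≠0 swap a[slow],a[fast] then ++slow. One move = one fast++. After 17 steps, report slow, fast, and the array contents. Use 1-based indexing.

slow=1 fast=1: a[fast]=0, fast++
slow=1 fast=2: a[fast]=0, fast++
slow=1 fast=3: a[fast]=0, fast++
slow=1 fast=4: a[fast]=2≠0 swap→a[1]=2, slow++,fast++
slow=2 fast=5: a[fast]=0, fast++
slow=2 fast=6: a[fast]=0, fast++
slow=2 fast=7: a[fast]=8≠0 swap→a[2]=8, slow++,fast++
slow=3 fast=8: a[fast]=1≠0 swap→a[3]=1, slow++,fast++
slow=4 fast=9: a[fast]=0, fast++
slow=4 fast=10: a[fast]=0, fast++
slow=4 fast=11: a[fast]=2≠0 swap→a[4]=2, slow++,fast++
slow=5 fast=12: a[fast]=6≠0 swap→a[5]=6, slow++,fast++
slow=6 fast=13: a[fast]=0, fast++
slow=6 fast=14: a[fast]=7≠0 swap→a[6]=7, slow++,fast++
slow=7 fast=15: a[fast]=1≠0 swap→a[7]=1, slow++,fast++
slow=8 fast=16: a[fast]=0, fast++
slow=8 fast=17: a[fast]=0, fast++

slow=8, fast=18, a=[2, 8, 1, 2, 6, 7, 1, 0, 0, 0, 0, 0, 0, 0, 0, 0, 0, 0, 0]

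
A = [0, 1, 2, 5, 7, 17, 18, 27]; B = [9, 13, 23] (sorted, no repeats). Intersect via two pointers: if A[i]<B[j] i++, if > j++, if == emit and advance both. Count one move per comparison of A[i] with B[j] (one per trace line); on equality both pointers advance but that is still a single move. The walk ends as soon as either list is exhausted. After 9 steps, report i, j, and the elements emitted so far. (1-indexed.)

i=8, j=3, emitted=[]

[i=1,j=1] 0<9 → i++
[i=2,j=1] 1<9 → i++
[i=3,j=1] 2<9 → i++
[i=4,j=1] 5<9 → i++
[i=5,j=1] 7<9 → i++
[i=6,j=1] 17>9 → j++
[i=6,j=2] 17>13 → j++
[i=6,j=3] 17<23 → i++
[i=7,j=3] 18<23 → i++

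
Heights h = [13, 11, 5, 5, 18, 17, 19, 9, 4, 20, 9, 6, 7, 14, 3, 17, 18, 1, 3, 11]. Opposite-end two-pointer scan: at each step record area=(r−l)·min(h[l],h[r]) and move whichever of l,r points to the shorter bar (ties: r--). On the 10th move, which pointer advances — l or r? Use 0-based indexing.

r

[0,19] min(13,11)*19=209 best=209 * → r--
[0,18] min(13,3)*18=54 best=209 → r--
[0,17] min(13,1)*17=17 best=209 → r--
[0,16] min(13,18)*16=208 best=209 → l++
[1,16] min(11,18)*15=165 best=209 → l++
[2,16] min(5,18)*14=70 best=209 → l++
[3,16] min(5,18)*13=65 best=209 → l++
[4,16] min(18,18)*12=216 best=216 * → r--
[4,15] min(18,17)*11=187 best=216 → r--
[4,14] min(18,3)*10=30 best=216 → r--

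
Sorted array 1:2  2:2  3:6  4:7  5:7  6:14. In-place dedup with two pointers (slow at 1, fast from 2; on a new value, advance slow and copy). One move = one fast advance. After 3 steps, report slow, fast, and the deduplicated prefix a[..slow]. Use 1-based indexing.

slow=3, fast=5, prefix=[2, 6, 7]

(s=1,f=2) a[fast]=2=a[slow] dup → fast++
(s=1,f=3) a[fast]=6≠a[slow]=2 write a[2]=6 → slow++,fast++
(s=2,f=4) a[fast]=7≠a[slow]=6 write a[3]=7 → slow++,fast++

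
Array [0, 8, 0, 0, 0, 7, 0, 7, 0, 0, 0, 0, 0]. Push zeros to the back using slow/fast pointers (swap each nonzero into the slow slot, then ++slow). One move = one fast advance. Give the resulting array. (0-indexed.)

(s=0,f=0) a[fast]=0 → fast++
(s=0,f=1) a[fast]=8≠0 swap→a[0]=8 → slow++,fast++
(s=1,f=2) a[fast]=0 → fast++
(s=1,f=3) a[fast]=0 → fast++
(s=1,f=4) a[fast]=0 → fast++
(s=1,f=5) a[fast]=7≠0 swap→a[1]=7 → slow++,fast++
(s=2,f=6) a[fast]=0 → fast++
(s=2,f=7) a[fast]=7≠0 swap→a[2]=7 → slow++,fast++
(s=3,f=8) a[fast]=0 → fast++
(s=3,f=9) a[fast]=0 → fast++
(s=3,f=10) a[fast]=0 → fast++
(s=3,f=11) a[fast]=0 → fast++
(s=3,f=12) a[fast]=0 → fast++

[8, 7, 7, 0, 0, 0, 0, 0, 0, 0, 0, 0, 0]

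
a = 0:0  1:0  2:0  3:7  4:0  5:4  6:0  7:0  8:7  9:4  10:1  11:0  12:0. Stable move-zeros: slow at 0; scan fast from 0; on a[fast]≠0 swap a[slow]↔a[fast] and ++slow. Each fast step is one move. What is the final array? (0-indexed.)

slow=0 fast=0: a[fast]=0, fast++
slow=0 fast=1: a[fast]=0, fast++
slow=0 fast=2: a[fast]=0, fast++
slow=0 fast=3: a[fast]=7≠0 swap→a[0]=7, slow++,fast++
slow=1 fast=4: a[fast]=0, fast++
slow=1 fast=5: a[fast]=4≠0 swap→a[1]=4, slow++,fast++
slow=2 fast=6: a[fast]=0, fast++
slow=2 fast=7: a[fast]=0, fast++
slow=2 fast=8: a[fast]=7≠0 swap→a[2]=7, slow++,fast++
slow=3 fast=9: a[fast]=4≠0 swap→a[3]=4, slow++,fast++
slow=4 fast=10: a[fast]=1≠0 swap→a[4]=1, slow++,fast++
slow=5 fast=11: a[fast]=0, fast++
slow=5 fast=12: a[fast]=0, fast++

[7, 4, 7, 4, 1, 0, 0, 0, 0, 0, 0, 0, 0]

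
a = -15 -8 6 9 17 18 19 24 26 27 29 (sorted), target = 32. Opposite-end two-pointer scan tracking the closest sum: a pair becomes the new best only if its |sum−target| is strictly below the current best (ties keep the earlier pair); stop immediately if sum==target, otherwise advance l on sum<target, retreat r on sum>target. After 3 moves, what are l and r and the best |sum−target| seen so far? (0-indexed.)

l=2, r=9, best |Δ|=3

[0,10] -15+29=14 d=18 * → l++
[1,10] -8+29=21 d=11 * → l++
[2,10] 6+29=35 d=3 * → r--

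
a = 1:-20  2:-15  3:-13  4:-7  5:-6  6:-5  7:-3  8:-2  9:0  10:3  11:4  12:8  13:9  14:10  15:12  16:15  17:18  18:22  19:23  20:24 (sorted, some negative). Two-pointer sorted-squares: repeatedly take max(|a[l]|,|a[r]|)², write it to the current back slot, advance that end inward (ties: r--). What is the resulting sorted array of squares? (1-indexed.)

[1,20] |-20|<=|24| out[20]=576 → r--
[1,19] |-20|<=|23| out[19]=529 → r--
[1,18] |-20|<=|22| out[18]=484 → r--
[1,17] |-20|>|18| out[17]=400 → l++
[2,17] |-15|<=|18| out[16]=324 → r--
[2,16] |-15|<=|15| out[15]=225 → r--
[2,15] |-15|>|12| out[14]=225 → l++
[3,15] |-13|>|12| out[13]=169 → l++
[4,15] |-7|<=|12| out[12]=144 → r--
[4,14] |-7|<=|10| out[11]=100 → r--
[4,13] |-7|<=|9| out[10]=81 → r--
[4,12] |-7|<=|8| out[9]=64 → r--
[4,11] |-7|>|4| out[8]=49 → l++
[5,11] |-6|>|4| out[7]=36 → l++
[6,11] |-5|>|4| out[6]=25 → l++
[7,11] |-3|<=|4| out[5]=16 → r--
[7,10] |-3|<=|3| out[4]=9 → r--
[7,9] |-3|>|0| out[3]=9 → l++
[8,9] |-2|>|0| out[2]=4 → l++
[9,9] |0|<=|0| out[1]=0 → r--

[0, 4, 9, 9, 16, 25, 36, 49, 64, 81, 100, 144, 169, 225, 225, 324, 400, 484, 529, 576]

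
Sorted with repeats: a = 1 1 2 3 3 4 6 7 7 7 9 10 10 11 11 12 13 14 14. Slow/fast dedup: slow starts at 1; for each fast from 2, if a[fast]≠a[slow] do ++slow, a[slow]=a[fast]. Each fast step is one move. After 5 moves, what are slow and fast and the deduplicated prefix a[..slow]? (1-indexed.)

slow=4, fast=7, prefix=[1, 2, 3, 4]

slow=1 fast=2: a[fast]=1=a[slow] dup, fast++
slow=1 fast=3: a[fast]=2≠a[slow]=1 write a[2]=2, slow++,fast++
slow=2 fast=4: a[fast]=3≠a[slow]=2 write a[3]=3, slow++,fast++
slow=3 fast=5: a[fast]=3=a[slow] dup, fast++
slow=3 fast=6: a[fast]=4≠a[slow]=3 write a[4]=4, slow++,fast++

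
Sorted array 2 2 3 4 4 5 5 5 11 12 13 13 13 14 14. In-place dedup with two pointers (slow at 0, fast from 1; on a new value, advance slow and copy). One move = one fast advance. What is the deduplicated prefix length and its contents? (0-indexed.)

(s=0,f=1) a[fast]=2=a[slow] dup → fast++
(s=0,f=2) a[fast]=3≠a[slow]=2 write a[1]=3 → slow++,fast++
(s=1,f=3) a[fast]=4≠a[slow]=3 write a[2]=4 → slow++,fast++
(s=2,f=4) a[fast]=4=a[slow] dup → fast++
(s=2,f=5) a[fast]=5≠a[slow]=4 write a[3]=5 → slow++,fast++
(s=3,f=6) a[fast]=5=a[slow] dup → fast++
(s=3,f=7) a[fast]=5=a[slow] dup → fast++
(s=3,f=8) a[fast]=11≠a[slow]=5 write a[4]=11 → slow++,fast++
(s=4,f=9) a[fast]=12≠a[slow]=11 write a[5]=12 → slow++,fast++
(s=5,f=10) a[fast]=13≠a[slow]=12 write a[6]=13 → slow++,fast++
(s=6,f=11) a[fast]=13=a[slow] dup → fast++
(s=6,f=12) a[fast]=13=a[slow] dup → fast++
(s=6,f=13) a[fast]=14≠a[slow]=13 write a[7]=14 → slow++,fast++
(s=7,f=14) a[fast]=14=a[slow] dup → fast++

length 8; prefix = [2, 3, 4, 5, 11, 12, 13, 14]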